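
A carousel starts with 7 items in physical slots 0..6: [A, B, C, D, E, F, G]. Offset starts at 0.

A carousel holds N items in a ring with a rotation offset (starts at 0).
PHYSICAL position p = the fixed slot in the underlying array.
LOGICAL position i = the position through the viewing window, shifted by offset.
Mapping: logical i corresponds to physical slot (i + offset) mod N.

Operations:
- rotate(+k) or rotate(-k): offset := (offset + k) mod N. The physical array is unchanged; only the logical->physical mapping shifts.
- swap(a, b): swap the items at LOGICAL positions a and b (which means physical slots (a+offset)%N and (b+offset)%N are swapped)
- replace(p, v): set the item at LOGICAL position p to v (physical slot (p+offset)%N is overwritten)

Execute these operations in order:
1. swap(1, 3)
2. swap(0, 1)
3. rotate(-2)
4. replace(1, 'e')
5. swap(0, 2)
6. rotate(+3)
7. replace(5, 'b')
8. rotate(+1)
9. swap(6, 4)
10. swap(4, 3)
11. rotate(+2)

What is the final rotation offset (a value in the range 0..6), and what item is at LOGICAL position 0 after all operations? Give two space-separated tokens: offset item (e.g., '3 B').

After op 1 (swap(1, 3)): offset=0, physical=[A,D,C,B,E,F,G], logical=[A,D,C,B,E,F,G]
After op 2 (swap(0, 1)): offset=0, physical=[D,A,C,B,E,F,G], logical=[D,A,C,B,E,F,G]
After op 3 (rotate(-2)): offset=5, physical=[D,A,C,B,E,F,G], logical=[F,G,D,A,C,B,E]
After op 4 (replace(1, 'e')): offset=5, physical=[D,A,C,B,E,F,e], logical=[F,e,D,A,C,B,E]
After op 5 (swap(0, 2)): offset=5, physical=[F,A,C,B,E,D,e], logical=[D,e,F,A,C,B,E]
After op 6 (rotate(+3)): offset=1, physical=[F,A,C,B,E,D,e], logical=[A,C,B,E,D,e,F]
After op 7 (replace(5, 'b')): offset=1, physical=[F,A,C,B,E,D,b], logical=[A,C,B,E,D,b,F]
After op 8 (rotate(+1)): offset=2, physical=[F,A,C,B,E,D,b], logical=[C,B,E,D,b,F,A]
After op 9 (swap(6, 4)): offset=2, physical=[F,b,C,B,E,D,A], logical=[C,B,E,D,A,F,b]
After op 10 (swap(4, 3)): offset=2, physical=[F,b,C,B,E,A,D], logical=[C,B,E,A,D,F,b]
After op 11 (rotate(+2)): offset=4, physical=[F,b,C,B,E,A,D], logical=[E,A,D,F,b,C,B]

Answer: 4 E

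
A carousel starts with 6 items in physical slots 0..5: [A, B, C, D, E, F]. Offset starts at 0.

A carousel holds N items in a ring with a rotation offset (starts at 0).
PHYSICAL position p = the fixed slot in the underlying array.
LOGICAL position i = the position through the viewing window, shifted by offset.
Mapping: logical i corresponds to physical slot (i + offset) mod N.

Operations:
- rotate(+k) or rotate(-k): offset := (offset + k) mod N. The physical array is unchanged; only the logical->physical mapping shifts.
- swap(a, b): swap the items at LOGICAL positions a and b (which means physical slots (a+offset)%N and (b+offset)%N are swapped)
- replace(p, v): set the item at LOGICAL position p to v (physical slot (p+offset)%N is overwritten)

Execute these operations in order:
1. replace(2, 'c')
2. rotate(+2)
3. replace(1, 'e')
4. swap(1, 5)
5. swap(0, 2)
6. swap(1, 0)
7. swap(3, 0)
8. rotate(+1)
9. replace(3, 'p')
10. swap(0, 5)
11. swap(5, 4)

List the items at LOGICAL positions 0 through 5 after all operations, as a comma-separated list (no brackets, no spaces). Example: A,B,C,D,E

Answer: F,c,B,p,E,e

Derivation:
After op 1 (replace(2, 'c')): offset=0, physical=[A,B,c,D,E,F], logical=[A,B,c,D,E,F]
After op 2 (rotate(+2)): offset=2, physical=[A,B,c,D,E,F], logical=[c,D,E,F,A,B]
After op 3 (replace(1, 'e')): offset=2, physical=[A,B,c,e,E,F], logical=[c,e,E,F,A,B]
After op 4 (swap(1, 5)): offset=2, physical=[A,e,c,B,E,F], logical=[c,B,E,F,A,e]
After op 5 (swap(0, 2)): offset=2, physical=[A,e,E,B,c,F], logical=[E,B,c,F,A,e]
After op 6 (swap(1, 0)): offset=2, physical=[A,e,B,E,c,F], logical=[B,E,c,F,A,e]
After op 7 (swap(3, 0)): offset=2, physical=[A,e,F,E,c,B], logical=[F,E,c,B,A,e]
After op 8 (rotate(+1)): offset=3, physical=[A,e,F,E,c,B], logical=[E,c,B,A,e,F]
After op 9 (replace(3, 'p')): offset=3, physical=[p,e,F,E,c,B], logical=[E,c,B,p,e,F]
After op 10 (swap(0, 5)): offset=3, physical=[p,e,E,F,c,B], logical=[F,c,B,p,e,E]
After op 11 (swap(5, 4)): offset=3, physical=[p,E,e,F,c,B], logical=[F,c,B,p,E,e]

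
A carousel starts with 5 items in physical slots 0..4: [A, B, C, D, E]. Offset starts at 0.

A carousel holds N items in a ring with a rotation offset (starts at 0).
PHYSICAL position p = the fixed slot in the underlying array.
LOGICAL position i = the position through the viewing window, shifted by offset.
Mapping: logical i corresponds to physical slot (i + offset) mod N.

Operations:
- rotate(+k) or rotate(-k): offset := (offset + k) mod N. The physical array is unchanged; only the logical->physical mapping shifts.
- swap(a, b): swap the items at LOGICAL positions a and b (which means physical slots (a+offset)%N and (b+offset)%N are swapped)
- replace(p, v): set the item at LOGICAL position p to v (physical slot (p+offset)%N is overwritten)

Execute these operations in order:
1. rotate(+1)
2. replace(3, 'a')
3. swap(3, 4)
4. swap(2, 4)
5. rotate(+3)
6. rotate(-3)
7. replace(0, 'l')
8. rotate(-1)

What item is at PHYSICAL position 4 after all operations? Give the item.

After op 1 (rotate(+1)): offset=1, physical=[A,B,C,D,E], logical=[B,C,D,E,A]
After op 2 (replace(3, 'a')): offset=1, physical=[A,B,C,D,a], logical=[B,C,D,a,A]
After op 3 (swap(3, 4)): offset=1, physical=[a,B,C,D,A], logical=[B,C,D,A,a]
After op 4 (swap(2, 4)): offset=1, physical=[D,B,C,a,A], logical=[B,C,a,A,D]
After op 5 (rotate(+3)): offset=4, physical=[D,B,C,a,A], logical=[A,D,B,C,a]
After op 6 (rotate(-3)): offset=1, physical=[D,B,C,a,A], logical=[B,C,a,A,D]
After op 7 (replace(0, 'l')): offset=1, physical=[D,l,C,a,A], logical=[l,C,a,A,D]
After op 8 (rotate(-1)): offset=0, physical=[D,l,C,a,A], logical=[D,l,C,a,A]

Answer: A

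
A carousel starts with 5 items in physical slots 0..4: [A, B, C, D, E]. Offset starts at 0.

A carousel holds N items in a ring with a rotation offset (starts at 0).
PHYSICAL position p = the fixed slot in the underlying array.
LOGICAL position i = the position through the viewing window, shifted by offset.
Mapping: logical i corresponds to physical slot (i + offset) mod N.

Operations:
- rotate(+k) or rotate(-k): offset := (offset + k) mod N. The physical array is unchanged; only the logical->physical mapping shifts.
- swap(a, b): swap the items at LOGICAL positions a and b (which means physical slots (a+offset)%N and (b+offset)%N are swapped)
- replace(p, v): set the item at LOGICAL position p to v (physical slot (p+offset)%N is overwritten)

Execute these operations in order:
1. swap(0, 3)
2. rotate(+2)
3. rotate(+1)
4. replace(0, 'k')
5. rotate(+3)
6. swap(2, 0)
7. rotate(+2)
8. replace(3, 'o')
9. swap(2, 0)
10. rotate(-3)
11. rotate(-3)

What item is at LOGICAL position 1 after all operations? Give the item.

Answer: D

Derivation:
After op 1 (swap(0, 3)): offset=0, physical=[D,B,C,A,E], logical=[D,B,C,A,E]
After op 2 (rotate(+2)): offset=2, physical=[D,B,C,A,E], logical=[C,A,E,D,B]
After op 3 (rotate(+1)): offset=3, physical=[D,B,C,A,E], logical=[A,E,D,B,C]
After op 4 (replace(0, 'k')): offset=3, physical=[D,B,C,k,E], logical=[k,E,D,B,C]
After op 5 (rotate(+3)): offset=1, physical=[D,B,C,k,E], logical=[B,C,k,E,D]
After op 6 (swap(2, 0)): offset=1, physical=[D,k,C,B,E], logical=[k,C,B,E,D]
After op 7 (rotate(+2)): offset=3, physical=[D,k,C,B,E], logical=[B,E,D,k,C]
After op 8 (replace(3, 'o')): offset=3, physical=[D,o,C,B,E], logical=[B,E,D,o,C]
After op 9 (swap(2, 0)): offset=3, physical=[B,o,C,D,E], logical=[D,E,B,o,C]
After op 10 (rotate(-3)): offset=0, physical=[B,o,C,D,E], logical=[B,o,C,D,E]
After op 11 (rotate(-3)): offset=2, physical=[B,o,C,D,E], logical=[C,D,E,B,o]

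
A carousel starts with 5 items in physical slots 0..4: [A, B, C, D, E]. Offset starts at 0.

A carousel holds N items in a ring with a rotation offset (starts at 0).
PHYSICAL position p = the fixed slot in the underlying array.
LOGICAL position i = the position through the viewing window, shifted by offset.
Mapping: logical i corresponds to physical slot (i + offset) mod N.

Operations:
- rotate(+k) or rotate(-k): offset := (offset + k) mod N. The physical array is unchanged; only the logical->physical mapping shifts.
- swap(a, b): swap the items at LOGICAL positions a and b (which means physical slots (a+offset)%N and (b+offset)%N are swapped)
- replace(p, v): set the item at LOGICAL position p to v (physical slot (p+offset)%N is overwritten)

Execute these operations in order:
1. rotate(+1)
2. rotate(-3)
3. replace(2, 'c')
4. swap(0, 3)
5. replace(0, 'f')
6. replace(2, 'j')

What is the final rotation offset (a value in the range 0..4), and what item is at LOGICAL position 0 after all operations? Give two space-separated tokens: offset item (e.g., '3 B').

Answer: 3 f

Derivation:
After op 1 (rotate(+1)): offset=1, physical=[A,B,C,D,E], logical=[B,C,D,E,A]
After op 2 (rotate(-3)): offset=3, physical=[A,B,C,D,E], logical=[D,E,A,B,C]
After op 3 (replace(2, 'c')): offset=3, physical=[c,B,C,D,E], logical=[D,E,c,B,C]
After op 4 (swap(0, 3)): offset=3, physical=[c,D,C,B,E], logical=[B,E,c,D,C]
After op 5 (replace(0, 'f')): offset=3, physical=[c,D,C,f,E], logical=[f,E,c,D,C]
After op 6 (replace(2, 'j')): offset=3, physical=[j,D,C,f,E], logical=[f,E,j,D,C]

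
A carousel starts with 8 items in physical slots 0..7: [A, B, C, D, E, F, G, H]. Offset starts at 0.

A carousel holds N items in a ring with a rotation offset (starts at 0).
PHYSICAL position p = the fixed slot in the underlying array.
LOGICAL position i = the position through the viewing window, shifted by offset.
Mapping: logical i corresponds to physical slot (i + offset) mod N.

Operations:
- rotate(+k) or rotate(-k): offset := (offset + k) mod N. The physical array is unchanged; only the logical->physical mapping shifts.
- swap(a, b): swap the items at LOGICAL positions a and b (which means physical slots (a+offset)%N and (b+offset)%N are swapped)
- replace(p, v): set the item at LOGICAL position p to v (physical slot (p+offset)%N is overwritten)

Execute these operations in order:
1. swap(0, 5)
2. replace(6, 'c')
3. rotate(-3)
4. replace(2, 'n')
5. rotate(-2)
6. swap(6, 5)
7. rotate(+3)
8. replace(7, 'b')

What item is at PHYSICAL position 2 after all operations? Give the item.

After op 1 (swap(0, 5)): offset=0, physical=[F,B,C,D,E,A,G,H], logical=[F,B,C,D,E,A,G,H]
After op 2 (replace(6, 'c')): offset=0, physical=[F,B,C,D,E,A,c,H], logical=[F,B,C,D,E,A,c,H]
After op 3 (rotate(-3)): offset=5, physical=[F,B,C,D,E,A,c,H], logical=[A,c,H,F,B,C,D,E]
After op 4 (replace(2, 'n')): offset=5, physical=[F,B,C,D,E,A,c,n], logical=[A,c,n,F,B,C,D,E]
After op 5 (rotate(-2)): offset=3, physical=[F,B,C,D,E,A,c,n], logical=[D,E,A,c,n,F,B,C]
After op 6 (swap(6, 5)): offset=3, physical=[B,F,C,D,E,A,c,n], logical=[D,E,A,c,n,B,F,C]
After op 7 (rotate(+3)): offset=6, physical=[B,F,C,D,E,A,c,n], logical=[c,n,B,F,C,D,E,A]
After op 8 (replace(7, 'b')): offset=6, physical=[B,F,C,D,E,b,c,n], logical=[c,n,B,F,C,D,E,b]

Answer: C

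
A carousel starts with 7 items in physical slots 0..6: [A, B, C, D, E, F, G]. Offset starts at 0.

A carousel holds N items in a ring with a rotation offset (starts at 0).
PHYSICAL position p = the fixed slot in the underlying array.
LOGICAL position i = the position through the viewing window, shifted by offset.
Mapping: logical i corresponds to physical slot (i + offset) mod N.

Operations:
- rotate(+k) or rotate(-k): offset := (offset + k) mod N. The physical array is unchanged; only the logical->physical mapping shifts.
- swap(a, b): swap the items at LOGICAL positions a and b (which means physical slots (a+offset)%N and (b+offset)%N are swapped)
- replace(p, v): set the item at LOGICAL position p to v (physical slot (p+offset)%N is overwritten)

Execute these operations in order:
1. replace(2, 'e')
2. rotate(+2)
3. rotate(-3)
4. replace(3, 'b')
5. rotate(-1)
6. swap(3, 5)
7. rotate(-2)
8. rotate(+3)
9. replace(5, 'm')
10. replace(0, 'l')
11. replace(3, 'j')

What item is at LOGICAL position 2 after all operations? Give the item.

Answer: D

Derivation:
After op 1 (replace(2, 'e')): offset=0, physical=[A,B,e,D,E,F,G], logical=[A,B,e,D,E,F,G]
After op 2 (rotate(+2)): offset=2, physical=[A,B,e,D,E,F,G], logical=[e,D,E,F,G,A,B]
After op 3 (rotate(-3)): offset=6, physical=[A,B,e,D,E,F,G], logical=[G,A,B,e,D,E,F]
After op 4 (replace(3, 'b')): offset=6, physical=[A,B,b,D,E,F,G], logical=[G,A,B,b,D,E,F]
After op 5 (rotate(-1)): offset=5, physical=[A,B,b,D,E,F,G], logical=[F,G,A,B,b,D,E]
After op 6 (swap(3, 5)): offset=5, physical=[A,D,b,B,E,F,G], logical=[F,G,A,D,b,B,E]
After op 7 (rotate(-2)): offset=3, physical=[A,D,b,B,E,F,G], logical=[B,E,F,G,A,D,b]
After op 8 (rotate(+3)): offset=6, physical=[A,D,b,B,E,F,G], logical=[G,A,D,b,B,E,F]
After op 9 (replace(5, 'm')): offset=6, physical=[A,D,b,B,m,F,G], logical=[G,A,D,b,B,m,F]
After op 10 (replace(0, 'l')): offset=6, physical=[A,D,b,B,m,F,l], logical=[l,A,D,b,B,m,F]
After op 11 (replace(3, 'j')): offset=6, physical=[A,D,j,B,m,F,l], logical=[l,A,D,j,B,m,F]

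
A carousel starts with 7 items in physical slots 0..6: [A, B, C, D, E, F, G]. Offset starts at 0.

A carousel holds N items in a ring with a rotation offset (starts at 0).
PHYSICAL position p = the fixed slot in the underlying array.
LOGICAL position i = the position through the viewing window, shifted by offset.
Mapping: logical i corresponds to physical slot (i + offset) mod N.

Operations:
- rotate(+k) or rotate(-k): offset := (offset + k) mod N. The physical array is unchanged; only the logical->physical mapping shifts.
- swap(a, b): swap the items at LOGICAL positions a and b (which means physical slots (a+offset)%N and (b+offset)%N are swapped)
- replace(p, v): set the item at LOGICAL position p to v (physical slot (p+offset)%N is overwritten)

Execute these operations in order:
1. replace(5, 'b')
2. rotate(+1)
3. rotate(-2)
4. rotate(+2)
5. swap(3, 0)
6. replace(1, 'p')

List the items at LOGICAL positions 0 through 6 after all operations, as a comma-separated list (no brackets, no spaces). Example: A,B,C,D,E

Answer: E,p,D,B,b,G,A

Derivation:
After op 1 (replace(5, 'b')): offset=0, physical=[A,B,C,D,E,b,G], logical=[A,B,C,D,E,b,G]
After op 2 (rotate(+1)): offset=1, physical=[A,B,C,D,E,b,G], logical=[B,C,D,E,b,G,A]
After op 3 (rotate(-2)): offset=6, physical=[A,B,C,D,E,b,G], logical=[G,A,B,C,D,E,b]
After op 4 (rotate(+2)): offset=1, physical=[A,B,C,D,E,b,G], logical=[B,C,D,E,b,G,A]
After op 5 (swap(3, 0)): offset=1, physical=[A,E,C,D,B,b,G], logical=[E,C,D,B,b,G,A]
After op 6 (replace(1, 'p')): offset=1, physical=[A,E,p,D,B,b,G], logical=[E,p,D,B,b,G,A]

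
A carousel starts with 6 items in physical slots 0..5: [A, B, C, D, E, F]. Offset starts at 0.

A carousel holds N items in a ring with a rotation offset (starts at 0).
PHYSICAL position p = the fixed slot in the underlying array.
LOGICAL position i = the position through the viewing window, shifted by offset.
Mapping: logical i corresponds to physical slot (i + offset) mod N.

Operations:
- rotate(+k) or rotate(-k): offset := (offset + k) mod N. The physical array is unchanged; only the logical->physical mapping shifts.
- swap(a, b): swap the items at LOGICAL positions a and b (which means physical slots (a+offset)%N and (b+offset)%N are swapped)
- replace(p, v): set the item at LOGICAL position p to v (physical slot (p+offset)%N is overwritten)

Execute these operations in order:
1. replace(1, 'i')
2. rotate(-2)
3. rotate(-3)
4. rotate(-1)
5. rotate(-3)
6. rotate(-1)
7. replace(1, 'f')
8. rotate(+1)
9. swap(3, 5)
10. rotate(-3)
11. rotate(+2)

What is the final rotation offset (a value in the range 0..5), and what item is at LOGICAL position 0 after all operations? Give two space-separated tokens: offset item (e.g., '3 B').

Answer: 2 A

Derivation:
After op 1 (replace(1, 'i')): offset=0, physical=[A,i,C,D,E,F], logical=[A,i,C,D,E,F]
After op 2 (rotate(-2)): offset=4, physical=[A,i,C,D,E,F], logical=[E,F,A,i,C,D]
After op 3 (rotate(-3)): offset=1, physical=[A,i,C,D,E,F], logical=[i,C,D,E,F,A]
After op 4 (rotate(-1)): offset=0, physical=[A,i,C,D,E,F], logical=[A,i,C,D,E,F]
After op 5 (rotate(-3)): offset=3, physical=[A,i,C,D,E,F], logical=[D,E,F,A,i,C]
After op 6 (rotate(-1)): offset=2, physical=[A,i,C,D,E,F], logical=[C,D,E,F,A,i]
After op 7 (replace(1, 'f')): offset=2, physical=[A,i,C,f,E,F], logical=[C,f,E,F,A,i]
After op 8 (rotate(+1)): offset=3, physical=[A,i,C,f,E,F], logical=[f,E,F,A,i,C]
After op 9 (swap(3, 5)): offset=3, physical=[C,i,A,f,E,F], logical=[f,E,F,C,i,A]
After op 10 (rotate(-3)): offset=0, physical=[C,i,A,f,E,F], logical=[C,i,A,f,E,F]
After op 11 (rotate(+2)): offset=2, physical=[C,i,A,f,E,F], logical=[A,f,E,F,C,i]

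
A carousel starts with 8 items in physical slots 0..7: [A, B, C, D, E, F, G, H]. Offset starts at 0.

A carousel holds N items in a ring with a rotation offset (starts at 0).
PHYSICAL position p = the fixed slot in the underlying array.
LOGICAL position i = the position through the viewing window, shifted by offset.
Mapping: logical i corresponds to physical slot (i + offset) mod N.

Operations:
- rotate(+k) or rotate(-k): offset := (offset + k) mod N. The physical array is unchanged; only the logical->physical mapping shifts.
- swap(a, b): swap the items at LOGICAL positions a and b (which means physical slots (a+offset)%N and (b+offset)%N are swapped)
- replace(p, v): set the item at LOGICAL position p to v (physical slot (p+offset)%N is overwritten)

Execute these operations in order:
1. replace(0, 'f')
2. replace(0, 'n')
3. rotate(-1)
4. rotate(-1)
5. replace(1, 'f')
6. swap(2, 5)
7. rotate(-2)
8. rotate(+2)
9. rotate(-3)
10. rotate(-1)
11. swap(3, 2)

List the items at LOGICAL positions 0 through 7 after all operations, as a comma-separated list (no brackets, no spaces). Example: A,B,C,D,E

After op 1 (replace(0, 'f')): offset=0, physical=[f,B,C,D,E,F,G,H], logical=[f,B,C,D,E,F,G,H]
After op 2 (replace(0, 'n')): offset=0, physical=[n,B,C,D,E,F,G,H], logical=[n,B,C,D,E,F,G,H]
After op 3 (rotate(-1)): offset=7, physical=[n,B,C,D,E,F,G,H], logical=[H,n,B,C,D,E,F,G]
After op 4 (rotate(-1)): offset=6, physical=[n,B,C,D,E,F,G,H], logical=[G,H,n,B,C,D,E,F]
After op 5 (replace(1, 'f')): offset=6, physical=[n,B,C,D,E,F,G,f], logical=[G,f,n,B,C,D,E,F]
After op 6 (swap(2, 5)): offset=6, physical=[D,B,C,n,E,F,G,f], logical=[G,f,D,B,C,n,E,F]
After op 7 (rotate(-2)): offset=4, physical=[D,B,C,n,E,F,G,f], logical=[E,F,G,f,D,B,C,n]
After op 8 (rotate(+2)): offset=6, physical=[D,B,C,n,E,F,G,f], logical=[G,f,D,B,C,n,E,F]
After op 9 (rotate(-3)): offset=3, physical=[D,B,C,n,E,F,G,f], logical=[n,E,F,G,f,D,B,C]
After op 10 (rotate(-1)): offset=2, physical=[D,B,C,n,E,F,G,f], logical=[C,n,E,F,G,f,D,B]
After op 11 (swap(3, 2)): offset=2, physical=[D,B,C,n,F,E,G,f], logical=[C,n,F,E,G,f,D,B]

Answer: C,n,F,E,G,f,D,B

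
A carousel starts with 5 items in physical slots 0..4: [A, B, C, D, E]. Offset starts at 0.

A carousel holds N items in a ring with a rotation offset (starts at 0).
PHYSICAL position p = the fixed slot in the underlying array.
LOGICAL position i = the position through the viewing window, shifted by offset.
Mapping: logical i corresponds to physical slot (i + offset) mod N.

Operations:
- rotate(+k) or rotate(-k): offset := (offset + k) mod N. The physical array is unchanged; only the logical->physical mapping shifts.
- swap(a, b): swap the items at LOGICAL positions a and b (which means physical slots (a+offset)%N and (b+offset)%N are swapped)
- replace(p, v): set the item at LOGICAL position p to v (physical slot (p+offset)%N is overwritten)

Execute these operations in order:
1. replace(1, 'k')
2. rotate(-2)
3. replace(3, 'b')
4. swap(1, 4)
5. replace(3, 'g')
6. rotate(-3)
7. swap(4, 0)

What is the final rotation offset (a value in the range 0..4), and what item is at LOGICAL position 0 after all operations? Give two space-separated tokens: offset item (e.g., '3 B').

Answer: 0 C

Derivation:
After op 1 (replace(1, 'k')): offset=0, physical=[A,k,C,D,E], logical=[A,k,C,D,E]
After op 2 (rotate(-2)): offset=3, physical=[A,k,C,D,E], logical=[D,E,A,k,C]
After op 3 (replace(3, 'b')): offset=3, physical=[A,b,C,D,E], logical=[D,E,A,b,C]
After op 4 (swap(1, 4)): offset=3, physical=[A,b,E,D,C], logical=[D,C,A,b,E]
After op 5 (replace(3, 'g')): offset=3, physical=[A,g,E,D,C], logical=[D,C,A,g,E]
After op 6 (rotate(-3)): offset=0, physical=[A,g,E,D,C], logical=[A,g,E,D,C]
After op 7 (swap(4, 0)): offset=0, physical=[C,g,E,D,A], logical=[C,g,E,D,A]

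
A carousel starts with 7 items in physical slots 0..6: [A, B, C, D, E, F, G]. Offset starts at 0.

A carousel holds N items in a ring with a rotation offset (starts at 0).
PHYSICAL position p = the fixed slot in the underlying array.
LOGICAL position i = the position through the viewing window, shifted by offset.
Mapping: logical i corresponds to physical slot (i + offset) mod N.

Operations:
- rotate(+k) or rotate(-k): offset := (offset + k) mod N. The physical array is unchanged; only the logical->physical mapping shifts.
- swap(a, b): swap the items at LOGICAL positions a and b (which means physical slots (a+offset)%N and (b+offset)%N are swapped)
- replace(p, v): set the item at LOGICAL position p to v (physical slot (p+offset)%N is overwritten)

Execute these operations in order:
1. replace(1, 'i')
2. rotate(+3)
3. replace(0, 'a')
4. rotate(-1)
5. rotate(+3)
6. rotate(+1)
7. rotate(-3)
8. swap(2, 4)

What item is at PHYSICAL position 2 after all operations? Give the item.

Answer: C

Derivation:
After op 1 (replace(1, 'i')): offset=0, physical=[A,i,C,D,E,F,G], logical=[A,i,C,D,E,F,G]
After op 2 (rotate(+3)): offset=3, physical=[A,i,C,D,E,F,G], logical=[D,E,F,G,A,i,C]
After op 3 (replace(0, 'a')): offset=3, physical=[A,i,C,a,E,F,G], logical=[a,E,F,G,A,i,C]
After op 4 (rotate(-1)): offset=2, physical=[A,i,C,a,E,F,G], logical=[C,a,E,F,G,A,i]
After op 5 (rotate(+3)): offset=5, physical=[A,i,C,a,E,F,G], logical=[F,G,A,i,C,a,E]
After op 6 (rotate(+1)): offset=6, physical=[A,i,C,a,E,F,G], logical=[G,A,i,C,a,E,F]
After op 7 (rotate(-3)): offset=3, physical=[A,i,C,a,E,F,G], logical=[a,E,F,G,A,i,C]
After op 8 (swap(2, 4)): offset=3, physical=[F,i,C,a,E,A,G], logical=[a,E,A,G,F,i,C]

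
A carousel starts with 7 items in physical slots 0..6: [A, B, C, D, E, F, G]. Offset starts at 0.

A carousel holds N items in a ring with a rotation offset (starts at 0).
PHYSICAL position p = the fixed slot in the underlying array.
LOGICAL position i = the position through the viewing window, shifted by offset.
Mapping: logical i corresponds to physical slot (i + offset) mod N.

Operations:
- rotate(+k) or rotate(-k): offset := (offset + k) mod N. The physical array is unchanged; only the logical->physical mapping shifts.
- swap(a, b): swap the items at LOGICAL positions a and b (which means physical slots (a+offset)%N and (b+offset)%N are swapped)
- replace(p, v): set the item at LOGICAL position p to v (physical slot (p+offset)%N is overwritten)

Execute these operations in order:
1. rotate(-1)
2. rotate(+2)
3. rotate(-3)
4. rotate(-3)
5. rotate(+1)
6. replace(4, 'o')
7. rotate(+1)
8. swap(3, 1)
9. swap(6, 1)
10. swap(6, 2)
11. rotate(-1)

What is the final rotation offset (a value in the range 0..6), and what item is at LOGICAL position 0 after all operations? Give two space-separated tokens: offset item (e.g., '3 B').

Answer: 3 G

Derivation:
After op 1 (rotate(-1)): offset=6, physical=[A,B,C,D,E,F,G], logical=[G,A,B,C,D,E,F]
After op 2 (rotate(+2)): offset=1, physical=[A,B,C,D,E,F,G], logical=[B,C,D,E,F,G,A]
After op 3 (rotate(-3)): offset=5, physical=[A,B,C,D,E,F,G], logical=[F,G,A,B,C,D,E]
After op 4 (rotate(-3)): offset=2, physical=[A,B,C,D,E,F,G], logical=[C,D,E,F,G,A,B]
After op 5 (rotate(+1)): offset=3, physical=[A,B,C,D,E,F,G], logical=[D,E,F,G,A,B,C]
After op 6 (replace(4, 'o')): offset=3, physical=[o,B,C,D,E,F,G], logical=[D,E,F,G,o,B,C]
After op 7 (rotate(+1)): offset=4, physical=[o,B,C,D,E,F,G], logical=[E,F,G,o,B,C,D]
After op 8 (swap(3, 1)): offset=4, physical=[F,B,C,D,E,o,G], logical=[E,o,G,F,B,C,D]
After op 9 (swap(6, 1)): offset=4, physical=[F,B,C,o,E,D,G], logical=[E,D,G,F,B,C,o]
After op 10 (swap(6, 2)): offset=4, physical=[F,B,C,G,E,D,o], logical=[E,D,o,F,B,C,G]
After op 11 (rotate(-1)): offset=3, physical=[F,B,C,G,E,D,o], logical=[G,E,D,o,F,B,C]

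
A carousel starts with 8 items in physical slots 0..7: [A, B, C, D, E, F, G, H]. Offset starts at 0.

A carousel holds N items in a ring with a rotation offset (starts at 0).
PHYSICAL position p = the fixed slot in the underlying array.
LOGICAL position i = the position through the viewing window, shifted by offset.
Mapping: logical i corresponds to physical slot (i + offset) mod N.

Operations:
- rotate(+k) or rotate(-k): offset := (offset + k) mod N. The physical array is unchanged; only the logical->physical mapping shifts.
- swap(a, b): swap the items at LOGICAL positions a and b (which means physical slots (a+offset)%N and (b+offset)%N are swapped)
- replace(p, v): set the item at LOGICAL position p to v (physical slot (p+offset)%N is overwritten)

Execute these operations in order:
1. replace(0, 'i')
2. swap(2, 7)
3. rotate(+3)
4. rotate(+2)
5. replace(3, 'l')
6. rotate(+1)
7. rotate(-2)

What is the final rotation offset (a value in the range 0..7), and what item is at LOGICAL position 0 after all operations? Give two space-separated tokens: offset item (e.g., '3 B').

Answer: 4 E

Derivation:
After op 1 (replace(0, 'i')): offset=0, physical=[i,B,C,D,E,F,G,H], logical=[i,B,C,D,E,F,G,H]
After op 2 (swap(2, 7)): offset=0, physical=[i,B,H,D,E,F,G,C], logical=[i,B,H,D,E,F,G,C]
After op 3 (rotate(+3)): offset=3, physical=[i,B,H,D,E,F,G,C], logical=[D,E,F,G,C,i,B,H]
After op 4 (rotate(+2)): offset=5, physical=[i,B,H,D,E,F,G,C], logical=[F,G,C,i,B,H,D,E]
After op 5 (replace(3, 'l')): offset=5, physical=[l,B,H,D,E,F,G,C], logical=[F,G,C,l,B,H,D,E]
After op 6 (rotate(+1)): offset=6, physical=[l,B,H,D,E,F,G,C], logical=[G,C,l,B,H,D,E,F]
After op 7 (rotate(-2)): offset=4, physical=[l,B,H,D,E,F,G,C], logical=[E,F,G,C,l,B,H,D]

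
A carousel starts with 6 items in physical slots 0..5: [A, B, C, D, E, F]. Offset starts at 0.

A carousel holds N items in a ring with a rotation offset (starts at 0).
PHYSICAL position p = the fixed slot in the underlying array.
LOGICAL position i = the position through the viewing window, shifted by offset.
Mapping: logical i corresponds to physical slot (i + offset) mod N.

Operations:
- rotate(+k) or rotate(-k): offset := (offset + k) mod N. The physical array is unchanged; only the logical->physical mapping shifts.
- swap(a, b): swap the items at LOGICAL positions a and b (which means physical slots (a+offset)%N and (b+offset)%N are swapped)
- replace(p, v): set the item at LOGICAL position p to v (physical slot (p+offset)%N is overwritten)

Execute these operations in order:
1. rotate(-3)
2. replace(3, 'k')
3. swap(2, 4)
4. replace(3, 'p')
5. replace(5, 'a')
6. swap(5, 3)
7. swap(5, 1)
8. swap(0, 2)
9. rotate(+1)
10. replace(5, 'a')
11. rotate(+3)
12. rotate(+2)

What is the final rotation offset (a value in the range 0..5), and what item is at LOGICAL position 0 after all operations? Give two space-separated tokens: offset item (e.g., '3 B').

After op 1 (rotate(-3)): offset=3, physical=[A,B,C,D,E,F], logical=[D,E,F,A,B,C]
After op 2 (replace(3, 'k')): offset=3, physical=[k,B,C,D,E,F], logical=[D,E,F,k,B,C]
After op 3 (swap(2, 4)): offset=3, physical=[k,F,C,D,E,B], logical=[D,E,B,k,F,C]
After op 4 (replace(3, 'p')): offset=3, physical=[p,F,C,D,E,B], logical=[D,E,B,p,F,C]
After op 5 (replace(5, 'a')): offset=3, physical=[p,F,a,D,E,B], logical=[D,E,B,p,F,a]
After op 6 (swap(5, 3)): offset=3, physical=[a,F,p,D,E,B], logical=[D,E,B,a,F,p]
After op 7 (swap(5, 1)): offset=3, physical=[a,F,E,D,p,B], logical=[D,p,B,a,F,E]
After op 8 (swap(0, 2)): offset=3, physical=[a,F,E,B,p,D], logical=[B,p,D,a,F,E]
After op 9 (rotate(+1)): offset=4, physical=[a,F,E,B,p,D], logical=[p,D,a,F,E,B]
After op 10 (replace(5, 'a')): offset=4, physical=[a,F,E,a,p,D], logical=[p,D,a,F,E,a]
After op 11 (rotate(+3)): offset=1, physical=[a,F,E,a,p,D], logical=[F,E,a,p,D,a]
After op 12 (rotate(+2)): offset=3, physical=[a,F,E,a,p,D], logical=[a,p,D,a,F,E]

Answer: 3 a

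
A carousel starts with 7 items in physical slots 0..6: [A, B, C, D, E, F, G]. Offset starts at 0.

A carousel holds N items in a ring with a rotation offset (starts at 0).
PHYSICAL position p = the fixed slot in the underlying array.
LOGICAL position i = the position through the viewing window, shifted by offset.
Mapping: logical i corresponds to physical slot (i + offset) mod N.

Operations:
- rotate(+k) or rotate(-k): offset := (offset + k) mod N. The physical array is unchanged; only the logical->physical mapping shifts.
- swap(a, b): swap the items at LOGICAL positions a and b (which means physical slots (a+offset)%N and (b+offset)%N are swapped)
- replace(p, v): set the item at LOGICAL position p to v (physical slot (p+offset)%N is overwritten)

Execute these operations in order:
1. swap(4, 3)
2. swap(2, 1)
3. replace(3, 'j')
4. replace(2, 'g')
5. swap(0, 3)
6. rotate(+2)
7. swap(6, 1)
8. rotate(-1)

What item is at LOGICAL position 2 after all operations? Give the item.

After op 1 (swap(4, 3)): offset=0, physical=[A,B,C,E,D,F,G], logical=[A,B,C,E,D,F,G]
After op 2 (swap(2, 1)): offset=0, physical=[A,C,B,E,D,F,G], logical=[A,C,B,E,D,F,G]
After op 3 (replace(3, 'j')): offset=0, physical=[A,C,B,j,D,F,G], logical=[A,C,B,j,D,F,G]
After op 4 (replace(2, 'g')): offset=0, physical=[A,C,g,j,D,F,G], logical=[A,C,g,j,D,F,G]
After op 5 (swap(0, 3)): offset=0, physical=[j,C,g,A,D,F,G], logical=[j,C,g,A,D,F,G]
After op 6 (rotate(+2)): offset=2, physical=[j,C,g,A,D,F,G], logical=[g,A,D,F,G,j,C]
After op 7 (swap(6, 1)): offset=2, physical=[j,A,g,C,D,F,G], logical=[g,C,D,F,G,j,A]
After op 8 (rotate(-1)): offset=1, physical=[j,A,g,C,D,F,G], logical=[A,g,C,D,F,G,j]

Answer: C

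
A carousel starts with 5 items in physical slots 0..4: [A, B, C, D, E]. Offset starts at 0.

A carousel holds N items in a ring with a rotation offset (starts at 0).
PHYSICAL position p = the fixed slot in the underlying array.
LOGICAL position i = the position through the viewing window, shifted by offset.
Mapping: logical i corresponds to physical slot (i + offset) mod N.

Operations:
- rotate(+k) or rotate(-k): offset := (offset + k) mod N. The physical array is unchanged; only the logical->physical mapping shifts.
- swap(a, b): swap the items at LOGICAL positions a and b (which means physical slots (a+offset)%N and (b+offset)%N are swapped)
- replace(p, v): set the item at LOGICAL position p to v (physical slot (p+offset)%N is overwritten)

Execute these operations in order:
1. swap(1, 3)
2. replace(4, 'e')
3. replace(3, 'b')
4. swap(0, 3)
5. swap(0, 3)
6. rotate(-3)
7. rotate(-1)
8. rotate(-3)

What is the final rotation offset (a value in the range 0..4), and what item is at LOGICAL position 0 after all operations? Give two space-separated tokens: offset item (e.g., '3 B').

After op 1 (swap(1, 3)): offset=0, physical=[A,D,C,B,E], logical=[A,D,C,B,E]
After op 2 (replace(4, 'e')): offset=0, physical=[A,D,C,B,e], logical=[A,D,C,B,e]
After op 3 (replace(3, 'b')): offset=0, physical=[A,D,C,b,e], logical=[A,D,C,b,e]
After op 4 (swap(0, 3)): offset=0, physical=[b,D,C,A,e], logical=[b,D,C,A,e]
After op 5 (swap(0, 3)): offset=0, physical=[A,D,C,b,e], logical=[A,D,C,b,e]
After op 6 (rotate(-3)): offset=2, physical=[A,D,C,b,e], logical=[C,b,e,A,D]
After op 7 (rotate(-1)): offset=1, physical=[A,D,C,b,e], logical=[D,C,b,e,A]
After op 8 (rotate(-3)): offset=3, physical=[A,D,C,b,e], logical=[b,e,A,D,C]

Answer: 3 b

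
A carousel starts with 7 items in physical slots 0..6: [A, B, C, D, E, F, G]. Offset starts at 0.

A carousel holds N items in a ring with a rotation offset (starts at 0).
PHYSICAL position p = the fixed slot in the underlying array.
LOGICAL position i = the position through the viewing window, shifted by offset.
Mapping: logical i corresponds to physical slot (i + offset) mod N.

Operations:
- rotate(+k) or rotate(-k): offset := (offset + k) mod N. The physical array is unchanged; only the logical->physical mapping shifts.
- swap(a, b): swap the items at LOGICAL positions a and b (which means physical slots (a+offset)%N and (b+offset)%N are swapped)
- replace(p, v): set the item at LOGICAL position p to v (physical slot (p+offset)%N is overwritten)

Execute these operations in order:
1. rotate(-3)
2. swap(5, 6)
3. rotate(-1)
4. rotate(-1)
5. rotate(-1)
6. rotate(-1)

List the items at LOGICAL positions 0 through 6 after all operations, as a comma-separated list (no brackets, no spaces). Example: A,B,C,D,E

Answer: A,B,D,C,E,F,G

Derivation:
After op 1 (rotate(-3)): offset=4, physical=[A,B,C,D,E,F,G], logical=[E,F,G,A,B,C,D]
After op 2 (swap(5, 6)): offset=4, physical=[A,B,D,C,E,F,G], logical=[E,F,G,A,B,D,C]
After op 3 (rotate(-1)): offset=3, physical=[A,B,D,C,E,F,G], logical=[C,E,F,G,A,B,D]
After op 4 (rotate(-1)): offset=2, physical=[A,B,D,C,E,F,G], logical=[D,C,E,F,G,A,B]
After op 5 (rotate(-1)): offset=1, physical=[A,B,D,C,E,F,G], logical=[B,D,C,E,F,G,A]
After op 6 (rotate(-1)): offset=0, physical=[A,B,D,C,E,F,G], logical=[A,B,D,C,E,F,G]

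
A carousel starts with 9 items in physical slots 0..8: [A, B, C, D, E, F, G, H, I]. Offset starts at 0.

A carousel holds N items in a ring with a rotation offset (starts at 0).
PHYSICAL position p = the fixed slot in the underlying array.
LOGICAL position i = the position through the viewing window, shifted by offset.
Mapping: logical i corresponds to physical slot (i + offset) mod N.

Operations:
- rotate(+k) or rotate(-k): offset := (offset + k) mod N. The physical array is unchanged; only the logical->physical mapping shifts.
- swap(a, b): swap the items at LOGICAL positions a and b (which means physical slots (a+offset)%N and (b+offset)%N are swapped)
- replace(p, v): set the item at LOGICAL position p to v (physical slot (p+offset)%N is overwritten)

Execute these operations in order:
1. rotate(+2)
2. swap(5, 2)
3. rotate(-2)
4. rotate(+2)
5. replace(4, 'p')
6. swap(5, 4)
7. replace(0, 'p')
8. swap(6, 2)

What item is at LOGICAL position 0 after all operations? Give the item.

Answer: p

Derivation:
After op 1 (rotate(+2)): offset=2, physical=[A,B,C,D,E,F,G,H,I], logical=[C,D,E,F,G,H,I,A,B]
After op 2 (swap(5, 2)): offset=2, physical=[A,B,C,D,H,F,G,E,I], logical=[C,D,H,F,G,E,I,A,B]
After op 3 (rotate(-2)): offset=0, physical=[A,B,C,D,H,F,G,E,I], logical=[A,B,C,D,H,F,G,E,I]
After op 4 (rotate(+2)): offset=2, physical=[A,B,C,D,H,F,G,E,I], logical=[C,D,H,F,G,E,I,A,B]
After op 5 (replace(4, 'p')): offset=2, physical=[A,B,C,D,H,F,p,E,I], logical=[C,D,H,F,p,E,I,A,B]
After op 6 (swap(5, 4)): offset=2, physical=[A,B,C,D,H,F,E,p,I], logical=[C,D,H,F,E,p,I,A,B]
After op 7 (replace(0, 'p')): offset=2, physical=[A,B,p,D,H,F,E,p,I], logical=[p,D,H,F,E,p,I,A,B]
After op 8 (swap(6, 2)): offset=2, physical=[A,B,p,D,I,F,E,p,H], logical=[p,D,I,F,E,p,H,A,B]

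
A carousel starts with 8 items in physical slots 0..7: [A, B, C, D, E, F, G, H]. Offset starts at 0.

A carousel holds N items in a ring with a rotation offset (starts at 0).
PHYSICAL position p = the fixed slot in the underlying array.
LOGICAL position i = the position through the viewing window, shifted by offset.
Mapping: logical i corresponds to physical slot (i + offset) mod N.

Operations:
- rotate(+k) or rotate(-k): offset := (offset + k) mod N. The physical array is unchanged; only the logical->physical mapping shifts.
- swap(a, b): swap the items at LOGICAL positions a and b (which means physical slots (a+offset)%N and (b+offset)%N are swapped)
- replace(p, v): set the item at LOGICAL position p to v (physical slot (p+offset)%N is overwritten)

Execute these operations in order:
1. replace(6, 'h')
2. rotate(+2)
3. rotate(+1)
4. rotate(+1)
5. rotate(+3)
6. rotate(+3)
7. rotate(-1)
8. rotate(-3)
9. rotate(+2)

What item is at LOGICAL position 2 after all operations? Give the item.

After op 1 (replace(6, 'h')): offset=0, physical=[A,B,C,D,E,F,h,H], logical=[A,B,C,D,E,F,h,H]
After op 2 (rotate(+2)): offset=2, physical=[A,B,C,D,E,F,h,H], logical=[C,D,E,F,h,H,A,B]
After op 3 (rotate(+1)): offset=3, physical=[A,B,C,D,E,F,h,H], logical=[D,E,F,h,H,A,B,C]
After op 4 (rotate(+1)): offset=4, physical=[A,B,C,D,E,F,h,H], logical=[E,F,h,H,A,B,C,D]
After op 5 (rotate(+3)): offset=7, physical=[A,B,C,D,E,F,h,H], logical=[H,A,B,C,D,E,F,h]
After op 6 (rotate(+3)): offset=2, physical=[A,B,C,D,E,F,h,H], logical=[C,D,E,F,h,H,A,B]
After op 7 (rotate(-1)): offset=1, physical=[A,B,C,D,E,F,h,H], logical=[B,C,D,E,F,h,H,A]
After op 8 (rotate(-3)): offset=6, physical=[A,B,C,D,E,F,h,H], logical=[h,H,A,B,C,D,E,F]
After op 9 (rotate(+2)): offset=0, physical=[A,B,C,D,E,F,h,H], logical=[A,B,C,D,E,F,h,H]

Answer: C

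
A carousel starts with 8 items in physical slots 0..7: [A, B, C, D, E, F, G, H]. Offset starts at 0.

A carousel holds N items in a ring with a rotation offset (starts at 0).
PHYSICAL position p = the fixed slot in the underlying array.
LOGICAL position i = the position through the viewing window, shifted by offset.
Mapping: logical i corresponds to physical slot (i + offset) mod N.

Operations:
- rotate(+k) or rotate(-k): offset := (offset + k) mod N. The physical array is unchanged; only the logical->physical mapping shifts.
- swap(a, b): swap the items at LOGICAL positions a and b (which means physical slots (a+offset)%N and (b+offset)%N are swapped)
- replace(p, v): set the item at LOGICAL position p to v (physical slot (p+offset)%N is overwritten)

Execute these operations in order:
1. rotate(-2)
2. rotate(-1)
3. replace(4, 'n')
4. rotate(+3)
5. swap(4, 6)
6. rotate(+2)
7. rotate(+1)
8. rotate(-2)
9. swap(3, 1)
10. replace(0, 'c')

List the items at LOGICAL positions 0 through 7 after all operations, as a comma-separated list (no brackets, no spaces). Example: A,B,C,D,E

After op 1 (rotate(-2)): offset=6, physical=[A,B,C,D,E,F,G,H], logical=[G,H,A,B,C,D,E,F]
After op 2 (rotate(-1)): offset=5, physical=[A,B,C,D,E,F,G,H], logical=[F,G,H,A,B,C,D,E]
After op 3 (replace(4, 'n')): offset=5, physical=[A,n,C,D,E,F,G,H], logical=[F,G,H,A,n,C,D,E]
After op 4 (rotate(+3)): offset=0, physical=[A,n,C,D,E,F,G,H], logical=[A,n,C,D,E,F,G,H]
After op 5 (swap(4, 6)): offset=0, physical=[A,n,C,D,G,F,E,H], logical=[A,n,C,D,G,F,E,H]
After op 6 (rotate(+2)): offset=2, physical=[A,n,C,D,G,F,E,H], logical=[C,D,G,F,E,H,A,n]
After op 7 (rotate(+1)): offset=3, physical=[A,n,C,D,G,F,E,H], logical=[D,G,F,E,H,A,n,C]
After op 8 (rotate(-2)): offset=1, physical=[A,n,C,D,G,F,E,H], logical=[n,C,D,G,F,E,H,A]
After op 9 (swap(3, 1)): offset=1, physical=[A,n,G,D,C,F,E,H], logical=[n,G,D,C,F,E,H,A]
After op 10 (replace(0, 'c')): offset=1, physical=[A,c,G,D,C,F,E,H], logical=[c,G,D,C,F,E,H,A]

Answer: c,G,D,C,F,E,H,A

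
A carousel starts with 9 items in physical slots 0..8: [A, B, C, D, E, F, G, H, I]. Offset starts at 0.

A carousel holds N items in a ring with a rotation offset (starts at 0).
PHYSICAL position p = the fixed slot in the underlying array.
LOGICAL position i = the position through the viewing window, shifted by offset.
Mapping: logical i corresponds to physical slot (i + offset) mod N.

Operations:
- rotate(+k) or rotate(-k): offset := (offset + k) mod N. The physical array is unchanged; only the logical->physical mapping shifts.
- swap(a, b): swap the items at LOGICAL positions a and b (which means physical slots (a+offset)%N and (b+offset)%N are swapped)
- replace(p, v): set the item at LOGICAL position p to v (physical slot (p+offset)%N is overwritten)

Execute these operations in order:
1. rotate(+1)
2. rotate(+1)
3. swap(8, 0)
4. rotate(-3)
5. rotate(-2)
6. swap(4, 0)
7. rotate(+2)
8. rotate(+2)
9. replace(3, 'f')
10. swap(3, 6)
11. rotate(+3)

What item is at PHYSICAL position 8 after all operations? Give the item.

Answer: I

Derivation:
After op 1 (rotate(+1)): offset=1, physical=[A,B,C,D,E,F,G,H,I], logical=[B,C,D,E,F,G,H,I,A]
After op 2 (rotate(+1)): offset=2, physical=[A,B,C,D,E,F,G,H,I], logical=[C,D,E,F,G,H,I,A,B]
After op 3 (swap(8, 0)): offset=2, physical=[A,C,B,D,E,F,G,H,I], logical=[B,D,E,F,G,H,I,A,C]
After op 4 (rotate(-3)): offset=8, physical=[A,C,B,D,E,F,G,H,I], logical=[I,A,C,B,D,E,F,G,H]
After op 5 (rotate(-2)): offset=6, physical=[A,C,B,D,E,F,G,H,I], logical=[G,H,I,A,C,B,D,E,F]
After op 6 (swap(4, 0)): offset=6, physical=[A,G,B,D,E,F,C,H,I], logical=[C,H,I,A,G,B,D,E,F]
After op 7 (rotate(+2)): offset=8, physical=[A,G,B,D,E,F,C,H,I], logical=[I,A,G,B,D,E,F,C,H]
After op 8 (rotate(+2)): offset=1, physical=[A,G,B,D,E,F,C,H,I], logical=[G,B,D,E,F,C,H,I,A]
After op 9 (replace(3, 'f')): offset=1, physical=[A,G,B,D,f,F,C,H,I], logical=[G,B,D,f,F,C,H,I,A]
After op 10 (swap(3, 6)): offset=1, physical=[A,G,B,D,H,F,C,f,I], logical=[G,B,D,H,F,C,f,I,A]
After op 11 (rotate(+3)): offset=4, physical=[A,G,B,D,H,F,C,f,I], logical=[H,F,C,f,I,A,G,B,D]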